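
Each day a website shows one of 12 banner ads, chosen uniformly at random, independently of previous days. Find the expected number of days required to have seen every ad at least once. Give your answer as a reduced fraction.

86021/2310

After i distinct types are collected, each trial gives a new one with probability (12−i)/12, so the expected wait for the next new type is 12/(12−i).
E = 12/12 + 12/11 + 12/10 + 12/9 + 12/8 + 12/7 + 12/6 + 12/5 + 12/4 + 12/3 + 12/2 + 12/1 = 86021/2310.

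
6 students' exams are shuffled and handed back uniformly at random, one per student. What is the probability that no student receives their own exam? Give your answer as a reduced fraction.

This is the derangement probability: permutations of 6 with no fixed point.
D(6) = 6! · (1 − 1/1! + 1/2! − ··· + (−1)^6/6!) = 265.
P = 265/720 = 53/144.

53/144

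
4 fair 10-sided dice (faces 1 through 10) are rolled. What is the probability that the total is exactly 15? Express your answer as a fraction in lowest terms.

There are 10^4 = 10000 equally likely outcomes.
The number of ordered 4-tuples from {1,…,10} summing to 15 is 348.
P(sum = 15) = 348/10000 = 87/2500.

87/2500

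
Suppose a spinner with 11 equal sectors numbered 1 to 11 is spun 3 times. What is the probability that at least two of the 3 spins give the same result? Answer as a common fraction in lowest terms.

P(all 3 different) = 11/11 · 10/11 · ··· · 9/11 = 90/121.
P(at least two equal) = 1 − 90/121 = 31/121.

31/121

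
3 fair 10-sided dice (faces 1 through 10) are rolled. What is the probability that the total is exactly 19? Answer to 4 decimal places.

There are 10^3 = 1000 equally likely outcomes.
The number of ordered 3-tuples from {1,…,10} summing to 19 is 69.
P(sum = 19) = 69/1000 ≈ 0.0690.

0.0690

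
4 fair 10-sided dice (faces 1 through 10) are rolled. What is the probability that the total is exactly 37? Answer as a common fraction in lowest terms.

There are 10^4 = 10000 equally likely outcomes.
The number of ordered 4-tuples from {1,…,10} summing to 37 is 20.
P(sum = 37) = 20/10000 = 1/500.

1/500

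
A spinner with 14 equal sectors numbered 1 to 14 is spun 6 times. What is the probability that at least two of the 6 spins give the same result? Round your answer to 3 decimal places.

0.713

P(all 6 different) = 14/14 · 13/14 · ··· · 9/14 ≈ 0.287.
P(at least two equal) = 1 − 0.287 = 0.713.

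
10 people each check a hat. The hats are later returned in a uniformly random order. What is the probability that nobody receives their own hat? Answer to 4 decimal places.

This is the derangement probability: permutations of 10 with no fixed point.
D(10) = 10! · (1 − 1/1! + 1/2! − ··· + (−1)^10/10!) = 1334961.
P = 1334961/3628800 = 16481/44800 ≈ 0.3679.

0.3679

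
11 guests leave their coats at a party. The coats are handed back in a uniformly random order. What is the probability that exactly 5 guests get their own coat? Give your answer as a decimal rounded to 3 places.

0.003

Choose which 5 of the 11 are fixed: C(11,5) = 462 ways.
The remaining 6 must have no fixed point: D(6) = 265.
P = 462·265/39916800 = 53/17280 ≈ 0.003.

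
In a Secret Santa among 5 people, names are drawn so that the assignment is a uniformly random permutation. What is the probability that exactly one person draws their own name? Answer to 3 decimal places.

Choose which one is fixed: C(5,1) = 5 ways.
The remaining 4 must have no fixed point: D(4) = 9.
P = 5·9/120 = 3/8 ≈ 0.375.

0.375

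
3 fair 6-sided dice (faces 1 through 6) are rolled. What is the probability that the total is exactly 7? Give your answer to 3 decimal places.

0.069

There are 6^3 = 216 equally likely outcomes.
The number of ordered 3-tuples from {1,…,6} summing to 7 is 15.
P(sum = 7) = 15/216 = 5/72 ≈ 0.069.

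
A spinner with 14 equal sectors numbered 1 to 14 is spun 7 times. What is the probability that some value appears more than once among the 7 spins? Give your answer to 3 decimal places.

0.836

P(all 7 different) = 14/14 · 13/14 · ··· · 8/14 ≈ 0.164.
P(at least two equal) = 1 − 0.164 = 0.836.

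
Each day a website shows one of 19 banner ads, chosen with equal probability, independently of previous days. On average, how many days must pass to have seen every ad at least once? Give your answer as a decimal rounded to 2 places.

67.41

After i distinct types are collected, each trial gives a new one with probability (19−i)/19, so the expected wait for the next new type is 19/(19−i).
E = 19/19 + 19/18 + 19/17 + 19/16 + 19/15 + 19/14 + 19/13 + 19/12 + 19/11 + 19/10 + 19/9 + 19/8 + 19/7 + 19/6 + 19/5 + 19/4 + 19/3 + 19/2 + 19/1 = 275295799/4084080 ≈ 67.41.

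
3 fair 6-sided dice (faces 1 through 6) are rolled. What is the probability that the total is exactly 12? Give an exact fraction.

There are 6^3 = 216 equally likely outcomes.
The number of ordered 3-tuples from {1,…,6} summing to 12 is 25.
P(sum = 12) = 25/216.

25/216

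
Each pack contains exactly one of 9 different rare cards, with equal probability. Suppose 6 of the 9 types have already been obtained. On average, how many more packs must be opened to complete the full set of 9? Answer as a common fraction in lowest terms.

Starting from 6 distinct types, each trial gives a new one with probability (9−i)/9 when i types are held, so the wait for the next new type is 9/(9−i).
E = 9/3 + 9/2 + 9/1 = 33/2.

33/2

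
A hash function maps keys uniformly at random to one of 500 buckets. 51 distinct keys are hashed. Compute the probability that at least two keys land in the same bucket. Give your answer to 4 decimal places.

0.9287

It's easier to compute the probability that all 51 are distinct.
P(all distinct) = 500/500 · 499/500 · ··· · 450/500 ≈ 0.0713.
So the probability of at least one match is 1 − 0.0713 = 0.9287.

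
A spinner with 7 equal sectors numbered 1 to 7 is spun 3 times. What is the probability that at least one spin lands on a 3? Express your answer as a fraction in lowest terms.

P(no spin lands on a 3) = (6/7)^3 = 216/343.
P(at least one) = 1 − 216/343 = 127/343.

127/343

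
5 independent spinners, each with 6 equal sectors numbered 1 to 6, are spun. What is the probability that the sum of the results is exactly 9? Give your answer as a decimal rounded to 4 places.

There are 6^5 = 7776 equally likely outcomes.
The number of ordered 5-tuples from {1,…,6} summing to 9 is 70.
P(sum = 9) = 70/7776 = 35/3888 ≈ 0.0090.

0.0090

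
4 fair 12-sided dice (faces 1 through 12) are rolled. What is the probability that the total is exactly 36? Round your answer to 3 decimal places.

0.022

There are 12^4 = 20736 equally likely outcomes.
The number of ordered 4-tuples from {1,…,12} summing to 36 is 451.
P(sum = 36) = 451/20736 ≈ 0.022.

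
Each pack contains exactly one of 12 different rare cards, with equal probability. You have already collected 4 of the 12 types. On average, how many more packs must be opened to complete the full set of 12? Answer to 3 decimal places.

32.614

Starting from 4 distinct types, each trial gives a new one with probability (12−i)/12 when i types are held, so the wait for the next new type is 12/(12−i).
E = 12/8 + 12/7 + 12/6 + 12/5 + 12/4 + 12/3 + 12/2 + 12/1 = 2283/70 ≈ 32.614.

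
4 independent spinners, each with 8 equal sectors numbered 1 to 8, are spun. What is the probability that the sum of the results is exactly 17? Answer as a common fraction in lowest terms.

There are 8^4 = 4096 equally likely outcomes.
The number of ordered 4-tuples from {1,…,8} summing to 17 is 336.
P(sum = 17) = 336/4096 = 21/256.

21/256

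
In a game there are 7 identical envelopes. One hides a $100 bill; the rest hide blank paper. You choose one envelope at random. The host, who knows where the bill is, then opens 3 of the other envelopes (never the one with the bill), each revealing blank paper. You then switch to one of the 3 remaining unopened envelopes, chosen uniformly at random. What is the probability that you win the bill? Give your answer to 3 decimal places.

0.286

Your original envelope holds the bill with probability 1/7, so the other 6 collectively hold it with probability 6/7.
The host can always find 3 empty envelopes to open, so the reveals don't change that 6/7; it is now spread over the 3 remaining unopened envelopes.
P(win by switching) = (6/7) · (1/3) = 2/7 ≈ 0.286.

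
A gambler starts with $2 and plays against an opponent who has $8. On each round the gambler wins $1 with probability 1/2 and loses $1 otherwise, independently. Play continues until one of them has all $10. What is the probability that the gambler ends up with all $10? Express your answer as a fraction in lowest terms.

With a fair step, P(i) = ½P(i−1) + ½P(i+1) with P(0)=0, P(10)=1 has the linear solution P(i) = i/10.
P(2) = 2/10 = 1/5.

1/5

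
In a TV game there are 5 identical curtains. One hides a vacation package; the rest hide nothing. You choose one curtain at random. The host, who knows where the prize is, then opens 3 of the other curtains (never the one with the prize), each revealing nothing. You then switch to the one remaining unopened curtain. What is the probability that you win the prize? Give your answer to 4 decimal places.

0.8000

Your original curtain holds the prize with probability 1/5, so the other 4 collectively hold it with probability 4/5.
The host can always find 3 empty curtains to open, so the reveals don't change that 4/5; it is now spread over the 1 remaining unopened curtain.
P(win by switching) = (4/5) · (1/1) = 4/5 ≈ 0.8000.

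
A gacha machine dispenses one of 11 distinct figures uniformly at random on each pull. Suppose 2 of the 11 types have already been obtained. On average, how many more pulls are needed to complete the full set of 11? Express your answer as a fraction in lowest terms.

78419/2520

Starting from 2 distinct types, each trial gives a new one with probability (11−i)/11 when i types are held, so the wait for the next new type is 11/(11−i).
E = 11/9 + 11/8 + 11/7 + 11/6 + 11/5 + 11/4 + 11/3 + 11/2 + 11/1 = 78419/2520.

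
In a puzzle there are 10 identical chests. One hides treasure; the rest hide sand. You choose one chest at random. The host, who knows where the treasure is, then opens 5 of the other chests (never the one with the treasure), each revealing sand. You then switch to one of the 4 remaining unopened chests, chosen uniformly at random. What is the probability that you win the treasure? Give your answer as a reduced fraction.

9/40

Your original chest holds the treasure with probability 1/10, so the other 9 collectively hold it with probability 9/10.
The host can always find 5 empty chests to open, so the reveals don't change that 9/10; it is now spread over the 4 remaining unopened chests.
P(win by switching) = (9/10) · (1/4) = 9/40.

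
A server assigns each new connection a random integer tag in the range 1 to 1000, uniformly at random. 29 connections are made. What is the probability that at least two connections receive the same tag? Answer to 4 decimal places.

It's easier to compute the probability that all 29 are distinct.
P(all distinct) = 1000/1000 · 999/1000 · ··· · 972/1000 ≈ 0.6637.
So the probability of at least one match is 1 − 0.6637 = 0.3363.

0.3363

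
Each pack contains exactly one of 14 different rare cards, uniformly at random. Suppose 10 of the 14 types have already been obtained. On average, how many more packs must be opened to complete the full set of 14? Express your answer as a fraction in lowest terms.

Starting from 10 distinct types, each trial gives a new one with probability (14−i)/14 when i types are held, so the wait for the next new type is 14/(14−i).
E = 14/4 + 14/3 + 14/2 + 14/1 = 175/6.

175/6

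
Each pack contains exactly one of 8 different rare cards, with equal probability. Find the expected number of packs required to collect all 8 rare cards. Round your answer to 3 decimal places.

21.743

After i distinct types are collected, each trial gives a new one with probability (8−i)/8, so the expected wait for the next new type is 8/(8−i).
E = 8/8 + 8/7 + 8/6 + 8/5 + 8/4 + 8/3 + 8/2 + 8/1 = 761/35 ≈ 21.743.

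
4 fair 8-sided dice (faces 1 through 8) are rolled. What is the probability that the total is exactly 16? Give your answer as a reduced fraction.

315/4096

There are 8^4 = 4096 equally likely outcomes.
The number of ordered 4-tuples from {1,…,8} summing to 16 is 315.
P(sum = 16) = 315/4096.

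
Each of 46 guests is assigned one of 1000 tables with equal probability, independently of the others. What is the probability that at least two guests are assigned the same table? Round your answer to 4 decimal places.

It's easier to compute the probability that all 46 are distinct.
P(all distinct) = 1000/1000 · 999/1000 · ··· · 955/1000 ≈ 0.3496.
So the probability of at least one match is 1 − 0.3496 = 0.6504.

0.6504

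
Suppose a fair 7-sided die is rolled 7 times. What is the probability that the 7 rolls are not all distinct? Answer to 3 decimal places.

0.994

P(all 7 different) = 7/7 · 6/7 · ··· · 1/7 ≈ 0.006.
P(at least two equal) = 1 − 0.006 = 0.994.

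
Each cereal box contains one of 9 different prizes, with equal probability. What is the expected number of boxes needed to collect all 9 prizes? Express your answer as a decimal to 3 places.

After i distinct types are collected, each trial gives a new one with probability (9−i)/9, so the expected wait for the next new type is 9/(9−i).
E = 9/9 + 9/8 + 9/7 + 9/6 + 9/5 + 9/4 + 9/3 + 9/2 + 9/1 = 7129/280 ≈ 25.461.

25.461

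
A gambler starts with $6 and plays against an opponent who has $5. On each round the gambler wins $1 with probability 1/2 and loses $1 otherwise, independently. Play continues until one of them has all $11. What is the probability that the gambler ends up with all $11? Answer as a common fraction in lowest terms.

6/11

With a fair step, P(i) = ½P(i−1) + ½P(i+1) with P(0)=0, P(11)=1 has the linear solution P(i) = i/11.
P(6) = 6/11.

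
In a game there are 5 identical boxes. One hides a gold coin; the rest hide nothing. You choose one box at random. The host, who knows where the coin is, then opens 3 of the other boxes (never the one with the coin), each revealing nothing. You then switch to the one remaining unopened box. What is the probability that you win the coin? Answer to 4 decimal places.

0.8000

Your original box holds the coin with probability 1/5, so the other 4 collectively hold it with probability 4/5.
The host can always find 3 empty boxes to open, so the reveals don't change that 4/5; it is now spread over the 1 remaining unopened box.
P(win by switching) = (4/5) · (1/1) = 4/5 ≈ 0.8000.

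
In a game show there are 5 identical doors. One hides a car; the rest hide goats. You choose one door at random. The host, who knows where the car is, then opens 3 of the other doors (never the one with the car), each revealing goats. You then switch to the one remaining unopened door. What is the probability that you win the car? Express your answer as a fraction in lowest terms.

Your original door holds the car with probability 1/5, so the other 4 collectively hold it with probability 4/5.
The host can always find 3 empty doors to open, so the reveals don't change that 4/5; it is now spread over the 1 remaining unopened door.
P(win by switching) = (4/5) · (1/1) = 4/5.

4/5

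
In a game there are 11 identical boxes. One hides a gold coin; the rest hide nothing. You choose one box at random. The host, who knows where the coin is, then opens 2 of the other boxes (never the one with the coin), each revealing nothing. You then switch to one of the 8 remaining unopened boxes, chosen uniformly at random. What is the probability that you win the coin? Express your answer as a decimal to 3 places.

0.114

Your original box holds the coin with probability 1/11, so the other 10 collectively hold it with probability 10/11.
The host can always find 2 empty boxes to open, so the reveals don't change that 10/11; it is now spread over the 8 remaining unopened boxes.
P(win by switching) = (10/11) · (1/8) = 5/44 ≈ 0.114.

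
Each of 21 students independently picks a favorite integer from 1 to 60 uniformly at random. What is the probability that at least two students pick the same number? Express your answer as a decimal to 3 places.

It's easier to compute the probability that all 21 are distinct.
P(all distinct) = 60/60 · 59/60 · ··· · 40/60 ≈ 0.019.
So the probability of at least one match is 1 − 0.019 = 0.981.

0.981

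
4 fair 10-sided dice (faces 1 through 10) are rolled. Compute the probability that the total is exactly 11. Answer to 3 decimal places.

There are 10^4 = 10000 equally likely outcomes.
The number of ordered 4-tuples from {1,…,10} summing to 11 is 120.
P(sum = 11) = 120/10000 = 3/250 ≈ 0.012.

0.012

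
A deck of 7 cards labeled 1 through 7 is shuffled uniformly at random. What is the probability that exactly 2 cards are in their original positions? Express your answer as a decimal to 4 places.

Choose which 2 of the 7 are fixed: C(7,2) = 21 ways.
The remaining 5 must have no fixed point: D(5) = 44.
P = 21·44/5040 = 11/60 ≈ 0.1833.

0.1833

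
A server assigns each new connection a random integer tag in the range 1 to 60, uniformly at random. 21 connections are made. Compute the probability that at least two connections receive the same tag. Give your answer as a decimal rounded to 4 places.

0.9814

It's easier to compute the probability that all 21 are distinct.
P(all distinct) = 60/60 · 59/60 · ··· · 40/60 ≈ 0.0186.
So the probability of at least one match is 1 − 0.0186 = 0.9814.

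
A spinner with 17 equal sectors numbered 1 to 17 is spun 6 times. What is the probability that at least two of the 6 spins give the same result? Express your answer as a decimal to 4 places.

P(all 6 different) = 17/17 · 16/17 · ··· · 12/17 ≈ 0.3692.
P(at least two equal) = 1 − 0.3692 = 0.6308.

0.6308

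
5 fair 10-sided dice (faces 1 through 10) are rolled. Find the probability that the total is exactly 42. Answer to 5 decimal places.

There are 10^5 = 100000 equally likely outcomes.
The number of ordered 5-tuples from {1,…,10} summing to 42 is 495.
P(sum = 42) = 495/100000 = 99/20000 ≈ 0.00495.

0.00495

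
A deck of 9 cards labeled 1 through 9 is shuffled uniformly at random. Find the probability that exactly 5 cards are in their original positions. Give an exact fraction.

Choose which 5 of the 9 are fixed: C(9,5) = 126 ways.
The remaining 4 must have no fixed point: D(4) = 9.
P = 126·9/362880 = 1/320.

1/320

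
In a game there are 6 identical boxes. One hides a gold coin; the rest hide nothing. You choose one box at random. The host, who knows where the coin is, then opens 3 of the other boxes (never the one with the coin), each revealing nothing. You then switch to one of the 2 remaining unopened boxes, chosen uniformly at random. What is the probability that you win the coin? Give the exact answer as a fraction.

Your original box holds the coin with probability 1/6, so the other 5 collectively hold it with probability 5/6.
The host can always find 3 empty boxes to open, so the reveals don't change that 5/6; it is now spread over the 2 remaining unopened boxes.
P(win by switching) = (5/6) · (1/2) = 5/12.

5/12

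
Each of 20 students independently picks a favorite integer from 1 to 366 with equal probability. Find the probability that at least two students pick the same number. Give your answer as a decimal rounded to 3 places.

It's easier to compute the probability that all 20 are distinct.
P(all distinct) = 366/366 · 365/366 · ··· · 347/366 ≈ 0.589.
So the probability of at least one match is 1 − 0.589 = 0.411.

0.411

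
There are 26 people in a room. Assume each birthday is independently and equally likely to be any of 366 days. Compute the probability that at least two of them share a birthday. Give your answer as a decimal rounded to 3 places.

0.597

It's easier to compute the probability that all 26 are distinct.
P(all distinct) = 366/366 · 365/366 · ··· · 341/366 ≈ 0.403.
So the probability of at least one match is 1 − 0.403 = 0.597.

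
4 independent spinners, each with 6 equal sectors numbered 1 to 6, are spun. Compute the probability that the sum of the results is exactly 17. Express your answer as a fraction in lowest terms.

13/162

There are 6^4 = 1296 equally likely outcomes.
The number of ordered 4-tuples from {1,…,6} summing to 17 is 104.
P(sum = 17) = 104/1296 = 13/162.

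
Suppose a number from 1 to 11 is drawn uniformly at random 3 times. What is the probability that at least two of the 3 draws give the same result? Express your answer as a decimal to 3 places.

0.256

P(all 3 different) = 11/11 · 10/11 · ··· · 9/11 ≈ 0.744.
P(at least two equal) = 1 − 0.744 = 0.256.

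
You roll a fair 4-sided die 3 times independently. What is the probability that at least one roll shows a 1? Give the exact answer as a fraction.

P(no roll shows a 1) = (3/4)^3 = 27/64.
P(at least one) = 1 − 27/64 = 37/64.

37/64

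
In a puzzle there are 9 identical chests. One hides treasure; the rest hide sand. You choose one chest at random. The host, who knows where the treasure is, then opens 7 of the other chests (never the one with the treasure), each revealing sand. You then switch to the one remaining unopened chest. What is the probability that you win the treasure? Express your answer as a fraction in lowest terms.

Your original chest holds the treasure with probability 1/9, so the other 8 collectively hold it with probability 8/9.
The host can always find 7 empty chests to open, so the reveals don't change that 8/9; it is now spread over the 1 remaining unopened chest.
P(win by switching) = (8/9) · (1/1) = 8/9.

8/9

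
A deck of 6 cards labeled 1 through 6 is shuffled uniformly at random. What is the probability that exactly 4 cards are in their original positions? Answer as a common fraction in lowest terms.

Choose which 4 of the 6 are fixed: C(6,4) = 15 ways.
The remaining 2 must have no fixed point: D(2) = 1.
P = 15·1/720 = 1/48.

1/48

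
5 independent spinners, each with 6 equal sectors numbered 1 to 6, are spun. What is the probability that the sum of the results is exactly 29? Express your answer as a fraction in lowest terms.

There are 6^5 = 7776 equally likely outcomes.
The number of ordered 5-tuples from {1,…,6} summing to 29 is 5.
P(sum = 29) = 5/7776.

5/7776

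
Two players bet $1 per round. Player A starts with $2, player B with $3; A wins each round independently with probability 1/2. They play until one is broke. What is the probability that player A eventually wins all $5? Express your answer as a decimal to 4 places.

With a fair step, P(i) = ½P(i−1) + ½P(i+1) with P(0)=0, P(5)=1 has the linear solution P(i) = i/5.
P(2) = 2/5 ≈ 0.4000.

0.4000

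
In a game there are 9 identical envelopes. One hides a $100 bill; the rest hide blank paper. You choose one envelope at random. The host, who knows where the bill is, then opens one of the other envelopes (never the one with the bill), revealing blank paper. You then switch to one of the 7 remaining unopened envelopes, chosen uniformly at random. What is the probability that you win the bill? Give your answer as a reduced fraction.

Your original envelope holds the bill with probability 1/9, so the other 8 collectively hold it with probability 8/9.
The host can always find an empty envelope to open, so this doesn't change that 8/9; it is now spread over the 7 remaining unopened envelopes.
P(win by switching) = (8/9) · (1/7) = 8/63.

8/63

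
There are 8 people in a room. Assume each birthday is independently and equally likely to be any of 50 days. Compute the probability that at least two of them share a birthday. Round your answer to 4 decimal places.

0.4458

It's easier to compute the probability that all 8 are distinct.
P(all distinct) = 50/50 · 49/50 · ··· · 43/50 ≈ 0.5542.
So the probability of at least one match is 1 − 0.5542 = 0.4458.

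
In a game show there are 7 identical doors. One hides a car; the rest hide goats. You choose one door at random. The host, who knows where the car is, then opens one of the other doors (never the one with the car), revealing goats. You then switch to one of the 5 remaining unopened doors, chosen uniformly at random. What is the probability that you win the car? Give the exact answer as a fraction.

6/35

Your original door holds the car with probability 1/7, so the other 6 collectively hold it with probability 6/7.
The host can always find an empty door to open, so this doesn't change that 6/7; it is now spread over the 5 remaining unopened doors.
P(win by switching) = (6/7) · (1/5) = 6/35.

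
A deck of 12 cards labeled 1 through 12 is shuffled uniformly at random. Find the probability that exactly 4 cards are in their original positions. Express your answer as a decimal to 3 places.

Choose which 4 of the 12 are fixed: C(12,4) = 495 ways.
The remaining 8 must have no fixed point: D(8) = 14833.
P = 495·14833/479001600 = 2119/138240 ≈ 0.015.

0.015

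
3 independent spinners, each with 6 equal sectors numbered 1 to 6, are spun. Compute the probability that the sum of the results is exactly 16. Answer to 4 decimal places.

0.0278

There are 6^3 = 216 equally likely outcomes.
The number of ordered 3-tuples from {1,…,6} summing to 16 is 6.
P(sum = 16) = 6/216 = 1/36 ≈ 0.0278.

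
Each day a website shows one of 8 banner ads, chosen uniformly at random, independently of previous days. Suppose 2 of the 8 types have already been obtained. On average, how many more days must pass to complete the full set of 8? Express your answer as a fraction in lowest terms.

98/5

Starting from 2 distinct types, each trial gives a new one with probability (8−i)/8 when i types are held, so the wait for the next new type is 8/(8−i).
E = 8/6 + 8/5 + 8/4 + 8/3 + 8/2 + 8/1 = 98/5.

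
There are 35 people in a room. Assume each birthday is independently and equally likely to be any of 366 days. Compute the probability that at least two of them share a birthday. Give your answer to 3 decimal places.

0.813

It's easier to compute the probability that all 35 are distinct.
P(all distinct) = 366/366 · 365/366 · ··· · 332/366 ≈ 0.187.
So the probability of at least one match is 1 − 0.187 = 0.813.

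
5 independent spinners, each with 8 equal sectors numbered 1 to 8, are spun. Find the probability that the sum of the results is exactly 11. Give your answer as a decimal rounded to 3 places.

There are 8^5 = 32768 equally likely outcomes.
The number of ordered 5-tuples from {1,…,8} summing to 11 is 210.
P(sum = 11) = 210/32768 = 105/16384 ≈ 0.006.

0.006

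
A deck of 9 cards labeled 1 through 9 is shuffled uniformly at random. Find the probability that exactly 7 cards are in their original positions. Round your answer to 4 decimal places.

Choose which 7 of the 9 are fixed: C(9,7) = 36 ways.
The remaining 2 must have no fixed point: D(2) = 1.
P = 36·1/362880 = 1/10080 ≈ 0.0001.

0.0001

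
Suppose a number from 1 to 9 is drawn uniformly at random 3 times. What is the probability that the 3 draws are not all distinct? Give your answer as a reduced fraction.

25/81

P(all 3 different) = 9/9 · 8/9 · ··· · 7/9 = 56/81.
P(at least two equal) = 1 − 56/81 = 25/81.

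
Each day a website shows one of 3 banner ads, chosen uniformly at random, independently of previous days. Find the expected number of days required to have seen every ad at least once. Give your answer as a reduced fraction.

11/2

After i distinct types are collected, each trial gives a new one with probability (3−i)/3, so the expected wait for the next new type is 3/(3−i).
E = 3/3 + 3/2 + 3/1 = 11/2.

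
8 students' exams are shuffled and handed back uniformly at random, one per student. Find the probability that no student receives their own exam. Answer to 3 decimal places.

0.368

This is the derangement probability: permutations of 8 with no fixed point.
D(8) = 8! · (1 − 1/1! + 1/2! − ··· + (−1)^8/8!) = 14833.
P = 14833/40320 = 2119/5760 ≈ 0.368.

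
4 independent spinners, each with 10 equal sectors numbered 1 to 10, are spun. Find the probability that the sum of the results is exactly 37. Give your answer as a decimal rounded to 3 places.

0.002

There are 10^4 = 10000 equally likely outcomes.
The number of ordered 4-tuples from {1,…,10} summing to 37 is 20.
P(sum = 37) = 20/10000 = 1/500 ≈ 0.002.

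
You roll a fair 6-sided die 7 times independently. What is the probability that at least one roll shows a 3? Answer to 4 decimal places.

0.7209

P(no roll shows a 3) = (5/6)^7 ≈ 0.2791.
P(at least one) = 1 − 0.2791 = 0.7209.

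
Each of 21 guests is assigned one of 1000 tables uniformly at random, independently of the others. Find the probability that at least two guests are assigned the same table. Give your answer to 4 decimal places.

0.1906

It's easier to compute the probability that all 21 are distinct.
P(all distinct) = 1000/1000 · 999/1000 · ··· · 980/1000 ≈ 0.8094.
So the probability of at least one match is 1 − 0.8094 = 0.1906.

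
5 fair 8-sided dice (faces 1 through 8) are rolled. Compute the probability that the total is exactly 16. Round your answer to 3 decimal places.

0.036

There are 8^5 = 32768 equally likely outcomes.
The number of ordered 5-tuples from {1,…,8} summing to 16 is 1190.
P(sum = 16) = 1190/32768 = 595/16384 ≈ 0.036.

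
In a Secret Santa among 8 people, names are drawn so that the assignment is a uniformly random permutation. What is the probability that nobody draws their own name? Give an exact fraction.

This is the derangement probability: permutations of 8 with no fixed point.
D(8) = 8! · (1 − 1/1! + 1/2! − ··· + (−1)^8/8!) = 14833.
P = 14833/40320 = 2119/5760.

2119/5760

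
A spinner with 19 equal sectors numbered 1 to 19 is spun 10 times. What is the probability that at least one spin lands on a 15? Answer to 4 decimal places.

0.4176

P(no spin lands on a 15) = (18/19)^10 ≈ 0.5824.
P(at least one) = 1 − 0.5824 = 0.4176.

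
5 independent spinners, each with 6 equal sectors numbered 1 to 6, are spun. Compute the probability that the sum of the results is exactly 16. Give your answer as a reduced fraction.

There are 6^5 = 7776 equally likely outcomes.
The number of ordered 5-tuples from {1,…,6} summing to 16 is 735.
P(sum = 16) = 735/7776 = 245/2592.

245/2592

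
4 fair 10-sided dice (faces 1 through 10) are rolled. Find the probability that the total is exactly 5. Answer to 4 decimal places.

0.0004

There are 10^4 = 10000 equally likely outcomes.
The number of ordered 4-tuples from {1,…,10} summing to 5 is 4.
P(sum = 5) = 4/10000 = 1/2500 ≈ 0.0004.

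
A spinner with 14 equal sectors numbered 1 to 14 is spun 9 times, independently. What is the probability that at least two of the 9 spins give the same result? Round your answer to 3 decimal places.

P(all 9 different) = 14/14 · 13/14 · ··· · 6/14 ≈ 0.035.
P(at least two equal) = 1 − 0.035 = 0.965.

0.965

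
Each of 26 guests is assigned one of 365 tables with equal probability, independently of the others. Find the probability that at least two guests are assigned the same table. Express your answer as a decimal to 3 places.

It's easier to compute the probability that all 26 are distinct.
P(all distinct) = 365/365 · 364/365 · ··· · 340/365 ≈ 0.402.
So the probability of at least one match is 1 − 0.402 = 0.598.

0.598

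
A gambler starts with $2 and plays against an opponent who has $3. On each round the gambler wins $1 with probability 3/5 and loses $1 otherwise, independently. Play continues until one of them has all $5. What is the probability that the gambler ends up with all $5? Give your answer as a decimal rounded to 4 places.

Let r = q/p = (2/5)/(3/5) = 2/3. The recurrence P(i) = p·P(i+1) + q·P(i−1) with P(0)=0, P(5)=1 gives P(i) = (1 − r^i)/(1 − r^5).
P(2) = (1 − (2/3)^2) / (1 − (2/3)^5) = 135/211 ≈ 0.6398.

0.6398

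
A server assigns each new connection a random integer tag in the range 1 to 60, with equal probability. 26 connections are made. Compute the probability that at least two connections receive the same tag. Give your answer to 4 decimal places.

0.9983

It's easier to compute the probability that all 26 are distinct.
P(all distinct) = 60/60 · 59/60 · ··· · 35/60 ≈ 0.0017.
So the probability of at least one match is 1 − 0.0017 = 0.9983.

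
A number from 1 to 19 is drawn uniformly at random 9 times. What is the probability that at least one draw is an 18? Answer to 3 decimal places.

P(no draw is an 18) = (18/19)^9 ≈ 0.615.
P(at least one) = 1 − 0.615 = 0.385.

0.385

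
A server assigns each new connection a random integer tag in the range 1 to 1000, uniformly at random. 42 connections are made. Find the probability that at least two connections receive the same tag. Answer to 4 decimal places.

It's easier to compute the probability that all 42 are distinct.
P(all distinct) = 1000/1000 · 999/1000 · ··· · 959/1000 ≈ 0.4176.
So the probability of at least one match is 1 − 0.4176 = 0.5824.

0.5824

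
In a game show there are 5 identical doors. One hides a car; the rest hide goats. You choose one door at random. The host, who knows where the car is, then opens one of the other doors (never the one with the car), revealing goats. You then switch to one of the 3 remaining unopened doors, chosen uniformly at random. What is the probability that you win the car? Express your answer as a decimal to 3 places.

0.267

Your original door holds the car with probability 1/5, so the other 4 collectively hold it with probability 4/5.
The host can always find an empty door to open, so this doesn't change that 4/5; it is now spread over the 3 remaining unopened doors.
P(win by switching) = (4/5) · (1/3) = 4/15 ≈ 0.267.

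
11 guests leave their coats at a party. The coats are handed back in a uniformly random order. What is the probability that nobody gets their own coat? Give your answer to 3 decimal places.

0.368

This is the derangement probability: permutations of 11 with no fixed point.
D(11) = 11! · (1 − 1/1! + 1/2! − ··· + (−1)^11/11!) = 14684570.
P = 14684570/39916800 = 1468457/3991680 ≈ 0.368.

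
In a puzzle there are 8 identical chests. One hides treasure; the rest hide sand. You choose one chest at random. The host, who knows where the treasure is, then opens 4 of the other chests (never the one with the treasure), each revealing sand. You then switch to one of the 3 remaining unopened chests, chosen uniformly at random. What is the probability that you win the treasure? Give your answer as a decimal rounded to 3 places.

Your original chest holds the treasure with probability 1/8, so the other 7 collectively hold it with probability 7/8.
The host can always find 4 empty chests to open, so the reveals don't change that 7/8; it is now spread over the 3 remaining unopened chests.
P(win by switching) = (7/8) · (1/3) = 7/24 ≈ 0.292.

0.292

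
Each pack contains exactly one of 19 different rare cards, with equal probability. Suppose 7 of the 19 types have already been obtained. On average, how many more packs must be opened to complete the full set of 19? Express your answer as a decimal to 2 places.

Starting from 7 distinct types, each trial gives a new one with probability (19−i)/19 when i types are held, so the wait for the next new type is 19/(19−i).
E = 19/12 + 19/11 + 19/10 + 19/9 + 19/8 + 19/7 + 19/6 + 19/5 + 19/4 + 19/3 + 19/2 + 19/1 = 1634399/27720 ≈ 58.96.

58.96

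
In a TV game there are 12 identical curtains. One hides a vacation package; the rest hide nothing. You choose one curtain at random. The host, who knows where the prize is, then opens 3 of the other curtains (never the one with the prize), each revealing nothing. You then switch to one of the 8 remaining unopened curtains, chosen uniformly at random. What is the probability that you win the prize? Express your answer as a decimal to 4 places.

0.1146

Your original curtain holds the prize with probability 1/12, so the other 11 collectively hold it with probability 11/12.
The host can always find 3 empty curtains to open, so the reveals don't change that 11/12; it is now spread over the 8 remaining unopened curtains.
P(win by switching) = (11/12) · (1/8) = 11/96 ≈ 0.1146.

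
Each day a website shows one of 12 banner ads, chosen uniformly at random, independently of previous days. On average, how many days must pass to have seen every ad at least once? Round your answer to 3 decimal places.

After i distinct types are collected, each trial gives a new one with probability (12−i)/12, so the expected wait for the next new type is 12/(12−i).
E = 12/12 + 12/11 + 12/10 + 12/9 + 12/8 + 12/7 + 12/6 + 12/5 + 12/4 + 12/3 + 12/2 + 12/1 = 86021/2310 ≈ 37.239.

37.239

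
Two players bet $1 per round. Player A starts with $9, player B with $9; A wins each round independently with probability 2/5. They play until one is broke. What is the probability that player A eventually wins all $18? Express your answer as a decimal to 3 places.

0.025

Let r = q/p = (3/5)/(2/5) = 3/2. The recurrence P(i) = p·P(i+1) + q·P(i−1) with P(0)=0, P(18)=1 gives P(i) = (1 − r^i)/(1 − r^18).
P(9) = (1 − (3/2)^9) / (1 − (3/2)^18) = 512/20195 ≈ 0.025.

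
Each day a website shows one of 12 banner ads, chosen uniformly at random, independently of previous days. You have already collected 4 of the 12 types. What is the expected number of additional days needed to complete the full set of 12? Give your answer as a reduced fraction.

Starting from 4 distinct types, each trial gives a new one with probability (12−i)/12 when i types are held, so the wait for the next new type is 12/(12−i).
E = 12/8 + 12/7 + 12/6 + 12/5 + 12/4 + 12/3 + 12/2 + 12/1 = 2283/70.

2283/70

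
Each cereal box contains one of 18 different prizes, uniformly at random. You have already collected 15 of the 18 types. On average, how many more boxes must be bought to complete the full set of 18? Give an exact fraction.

Starting from 15 distinct types, each trial gives a new one with probability (18−i)/18 when i types are held, so the wait for the next new type is 18/(18−i).
E = 18/3 + 18/2 + 18/1 = 33.

33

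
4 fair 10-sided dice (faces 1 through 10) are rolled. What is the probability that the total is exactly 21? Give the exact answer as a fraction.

33/500

There are 10^4 = 10000 equally likely outcomes.
The number of ordered 4-tuples from {1,…,10} summing to 21 is 660.
P(sum = 21) = 660/10000 = 33/500.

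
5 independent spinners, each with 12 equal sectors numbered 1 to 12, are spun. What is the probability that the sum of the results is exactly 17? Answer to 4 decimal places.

0.0073

There are 12^5 = 248832 equally likely outcomes.
The number of ordered 5-tuples from {1,…,12} summing to 17 is 1815.
P(sum = 17) = 1815/248832 = 605/82944 ≈ 0.0073.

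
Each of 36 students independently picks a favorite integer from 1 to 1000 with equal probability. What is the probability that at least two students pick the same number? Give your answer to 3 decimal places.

It's easier to compute the probability that all 36 are distinct.
P(all distinct) = 1000/1000 · 999/1000 · ··· · 965/1000 ≈ 0.529.
So the probability of at least one match is 1 − 0.529 = 0.471.

0.471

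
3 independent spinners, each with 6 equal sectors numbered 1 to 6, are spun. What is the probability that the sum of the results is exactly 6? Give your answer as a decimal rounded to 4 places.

There are 6^3 = 216 equally likely outcomes.
The number of ordered 3-tuples from {1,…,6} summing to 6 is 10.
P(sum = 6) = 10/216 = 5/108 ≈ 0.0463.

0.0463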